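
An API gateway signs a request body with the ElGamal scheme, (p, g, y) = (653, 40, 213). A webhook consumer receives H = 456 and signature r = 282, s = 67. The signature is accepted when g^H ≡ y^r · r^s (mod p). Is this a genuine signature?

forged

Left side g^H mod p:
Squares mod 653: 40^1≡40, 40^2≡294, 40^4≡240, 40^8≡136, 40^16≡212, 40^32≡540, 40^64≡362, 40^128≡444, 40^256≡583
456 = 256 + 128 + 64 + 8, so 40^456 ≡ 583·444·362·136 ≡ 589 (mod 653)
Right side y^r · r^s mod p:
Squares mod 653: 213^1≡213, 213^2≡312, 213^4≡47, 213^8≡250, 213^16≡465, 213^32≡82, 213^64≡194, 213^128≡415, 213^256≡486
282 = 256 + 16 + 8 + 2, so 213^282 ≡ 486·465·250·312 ≡ 217 (mod 653)
Squares mod 653: 282^1≡282, 282^2≡511, 282^4≡574, 282^8≡364, 282^16≡590, 282^32≡51, 282^64≡642
67 = 64 + 2 + 1, so 282^67 ≡ 642·511·282 ≡ 362 (mod 653)
217·362 = 78554 ≡ 194 (mod 653)
589 ≠ 194, so verification fails.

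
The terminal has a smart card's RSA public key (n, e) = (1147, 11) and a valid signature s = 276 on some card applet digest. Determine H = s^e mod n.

Squares mod 1147: s^1≡276, s^2≡474, s^4≡1011, s^8≡144
11 = 8 + 2 + 1, so s^11 ≡ 144·474·276 ≡ 328 (mod 1147)

328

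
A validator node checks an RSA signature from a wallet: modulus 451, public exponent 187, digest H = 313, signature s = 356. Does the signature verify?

verifies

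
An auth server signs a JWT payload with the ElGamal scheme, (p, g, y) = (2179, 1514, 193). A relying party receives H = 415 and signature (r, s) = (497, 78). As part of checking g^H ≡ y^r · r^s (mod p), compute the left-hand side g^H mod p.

1514^2 = 2292196 ≡ 2067
1514^4 ≡ 2067^2 = 4272489 ≡ 1649
1514^8 ≡ 1649^2 = 2719201 ≡ 1988
1514^16 ≡ 1988^2 = 3952144 ≡ 1617
1514^32 ≡ 1617^2 = 2614689 ≡ 2068
1514^64 ≡ 2068^2 = 4276624 ≡ 1426
1514^128 ≡ 1426^2 = 2033476 ≡ 469
1514^256 ≡ 469^2 = 219961 ≡ 2061
415 = 256 + 128 + 16 + 8 + 4 + 2 + 1, so 1514^415 ≡ 2061·469·1617·1988·1649·2067·1514 ≡ 373 (mod 2179)

373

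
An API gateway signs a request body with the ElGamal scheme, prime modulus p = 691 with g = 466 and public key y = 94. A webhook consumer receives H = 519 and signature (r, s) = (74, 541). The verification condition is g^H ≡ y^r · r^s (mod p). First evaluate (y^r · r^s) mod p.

Squares mod 691: 94^1≡94, 94^2≡544, 94^4≡188, 94^8≡103, 94^16≡244, 94^32≡110, 94^64≡353
74 = 64 + 8 + 2, so 94^74 ≡ 353·103·544 ≡ 112 (mod 691)
Squares mod 691: 74^1≡74, 74^2≡639, 74^4≡631, 74^8≡145, 74^16≡295, 74^32≡650, 74^64≡299, 74^128≡262, 74^256≡235, 74^512≡636
541 = 512 + 16 + 8 + 4 + 1, so 74^541 ≡ 636·295·145·631·74 ≡ 98 (mod 691)
y^r · r^s ≡ 112·98 = 10976 ≡ 611 (mod 691)

611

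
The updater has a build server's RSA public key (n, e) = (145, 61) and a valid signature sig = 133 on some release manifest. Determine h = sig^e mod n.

133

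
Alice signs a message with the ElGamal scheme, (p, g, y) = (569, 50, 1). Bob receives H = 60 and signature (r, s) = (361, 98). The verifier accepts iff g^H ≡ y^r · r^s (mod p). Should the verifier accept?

Left side g^H mod p:
Squares mod 569: 50^1≡50, 50^2≡224, 50^4≡104, 50^8≡5, 50^16≡25, 50^32≡56
60 = 32 + 16 + 8 + 4, so 50^60 ≡ 56·25·5·104 ≡ 249 (mod 569)
Right side y^r · r^s mod p:
Squares mod 569: 1^1≡1, 1^2≡1, 1^4≡1, 1^8≡1, 1^16≡1, 1^32≡1, 1^64≡1, 1^128≡1, 1^256≡1
361 = 256 + 64 + 32 + 8 + 1, so 1^361 ≡ 1·1·1·1·1 ≡ 1 (mod 569)
Squares mod 569: 361^1≡361, 361^2≡20, 361^4≡400, 361^8≡111, 361^16≡372, 361^32≡117, 361^64≡33
98 = 64 + 32 + 2, so 361^98 ≡ 33·117·20 ≡ 405 (mod 569)
1·405 = 405 ≡ 405 (mod 569)
249 ≠ 405, so verification fails.

reject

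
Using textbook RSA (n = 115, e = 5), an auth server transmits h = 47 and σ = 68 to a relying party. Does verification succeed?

fails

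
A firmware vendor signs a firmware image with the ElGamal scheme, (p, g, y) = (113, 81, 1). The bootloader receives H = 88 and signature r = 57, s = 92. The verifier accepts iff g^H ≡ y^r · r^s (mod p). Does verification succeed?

passes

Left side g^H mod p:
81^2 = 6561 ≡ 7
81^4 ≡ 7^2 = 49
81^8 ≡ 49^2 = 2401 ≡ 28
81^16 ≡ 28^2 = 784 ≡ 106
81^32 ≡ 106^2 = 11236 ≡ 49
81^64 ≡ 49^2 = 2401 ≡ 28
88 = 64 + 16 + 8, so 81^88 ≡ 28·106·28 ≡ 49 (mod 113)
Right side y^r · r^s mod p:
1^2 = 1
1^4 ≡ 1^2 = 1
1^8 ≡ 1^2 = 1
1^16 ≡ 1^2 = 1
1^32 ≡ 1^2 = 1
57 = 32 + 16 + 8 + 1, so 1^57 ≡ 1·1·1·1 ≡ 1 (mod 113)
57^2 = 3249 ≡ 85
57^4 ≡ 85^2 = 7225 ≡ 106
57^8 ≡ 106^2 = 11236 ≡ 49
57^16 ≡ 49^2 = 2401 ≡ 28
57^32 ≡ 28^2 = 784 ≡ 106
57^64 ≡ 106^2 = 11236 ≡ 49
92 = 64 + 16 + 8 + 4, so 57^92 ≡ 49·28·49·106 ≡ 49 (mod 113)
1·49 = 49 ≡ 49 (mod 113)
49 ≡ 49 (mod 113), so the signature is genuine.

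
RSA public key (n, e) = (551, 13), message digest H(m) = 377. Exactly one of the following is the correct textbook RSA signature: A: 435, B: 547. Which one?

A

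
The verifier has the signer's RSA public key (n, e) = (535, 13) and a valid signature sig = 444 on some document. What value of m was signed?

374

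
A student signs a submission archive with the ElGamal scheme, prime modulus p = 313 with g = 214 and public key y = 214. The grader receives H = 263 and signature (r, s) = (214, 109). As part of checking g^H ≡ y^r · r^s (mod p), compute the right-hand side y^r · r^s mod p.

98

214^2 = 45796 ≡ 98
214^4 ≡ 98^2 = 9604 ≡ 214
214^8 ≡ 214^2 = 45796 ≡ 98
214^16 ≡ 98^2 = 9604 ≡ 214
214^32 ≡ 214^2 = 45796 ≡ 98
214^64 ≡ 98^2 = 9604 ≡ 214
214^128 ≡ 214^2 = 45796 ≡ 98
214 = 128 + 64 + 16 + 4 + 2, so 214^214 ≡ 98·214·214·214·98 ≡ 214 (mod 313)
214^2 = 45796 ≡ 98
214^4 ≡ 98^2 = 9604 ≡ 214
214^8 ≡ 214^2 = 45796 ≡ 98
214^16 ≡ 98^2 = 9604 ≡ 214
214^32 ≡ 214^2 = 45796 ≡ 98
214^64 ≡ 98^2 = 9604 ≡ 214
109 = 64 + 32 + 8 + 4 + 1, so 214^109 ≡ 214·98·98·214·214 ≡ 214 (mod 313)
y^r · r^s ≡ 214·214 = 45796 ≡ 98 (mod 313)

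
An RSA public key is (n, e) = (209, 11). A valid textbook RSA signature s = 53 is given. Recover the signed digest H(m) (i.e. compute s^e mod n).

174

s^11 mod 209 = 174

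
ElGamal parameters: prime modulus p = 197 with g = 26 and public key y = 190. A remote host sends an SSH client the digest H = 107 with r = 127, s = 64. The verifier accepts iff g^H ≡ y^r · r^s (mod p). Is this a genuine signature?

Left side g^H mod p:
26^2 = 676 ≡ 85
26^4 ≡ 85^2 = 7225 ≡ 133
26^8 ≡ 133^2 = 17689 ≡ 156
26^16 ≡ 156^2 = 24336 ≡ 105
26^32 ≡ 105^2 = 11025 ≡ 190
26^64 ≡ 190^2 = 36100 ≡ 49
107 = 64 + 32 + 8 + 2 + 1, so 26^107 ≡ 49·190·156·85·26 ≡ 116 (mod 197)
Right side y^r · r^s mod p:
190^2 = 36100 ≡ 49
190^4 ≡ 49^2 = 2401 ≡ 37
190^8 ≡ 37^2 = 1369 ≡ 187
190^16 ≡ 187^2 = 34969 ≡ 100
190^32 ≡ 100^2 = 10000 ≡ 150
190^64 ≡ 150^2 = 22500 ≡ 42
127 = 64 + 32 + 16 + 8 + 4 + 2 + 1, so 190^127 ≡ 42·150·100·187·37·49·190 ≡ 142 (mod 197)
127^2 = 16129 ≡ 172
127^4 ≡ 172^2 = 29584 ≡ 34
127^8 ≡ 34^2 = 1156 ≡ 171
127^16 ≡ 171^2 = 29241 ≡ 85
127^32 ≡ 85^2 = 7225 ≡ 133
127^64 ≡ 133^2 = 17689 ≡ 156
142·156 = 22152 ≡ 88 (mod 197)
116 ≠ 88, so verification fails.

forged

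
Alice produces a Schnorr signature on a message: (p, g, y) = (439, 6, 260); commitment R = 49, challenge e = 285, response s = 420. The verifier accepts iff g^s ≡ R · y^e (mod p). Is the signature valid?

g^s mod p:
6^2 = 36
6^4 ≡ 36^2 = 1296 ≡ 418
6^8 ≡ 418^2 = 174724 ≡ 2
6^16 ≡ 2^2 = 4
6^32 ≡ 4^2 = 16
6^64 ≡ 16^2 = 256
6^128 ≡ 256^2 = 65536 ≡ 125
6^256 ≡ 125^2 = 15625 ≡ 260
420 = 256 + 128 + 32 + 4, so 6^420 ≡ 260·125·16·418 ≡ 125 (mod 439)
R · y^e mod p:
260^2 = 67600 ≡ 433
260^4 ≡ 433^2 = 187489 ≡ 36
260^8 ≡ 36^2 = 1296 ≡ 418
260^16 ≡ 418^2 = 174724 ≡ 2
260^32 ≡ 2^2 = 4
260^64 ≡ 4^2 = 16
260^128 ≡ 16^2 = 256
260^256 ≡ 256^2 = 65536 ≡ 125
285 = 256 + 16 + 8 + 4 + 1, so 260^285 ≡ 125·2·418·36·260 ≡ 343 (mod 439)
49·343 = 16807 ≡ 125 (mod 439)
125 ≡ 125 (mod 439); signature holds.

valid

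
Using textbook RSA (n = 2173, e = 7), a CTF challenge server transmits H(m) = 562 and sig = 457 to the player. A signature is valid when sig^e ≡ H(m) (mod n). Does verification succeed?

passes

sig^2 ≡ 457^2 = 208849 ≡ 241
sig^4 ≡ 241^2 = 58081 ≡ 1583
7 = 4 + 2 + 1, so sig^7 ≡ 1583·241·457 ≡ 562 (mod 2173)
sig^7 mod 2173 = 562 matches H(m).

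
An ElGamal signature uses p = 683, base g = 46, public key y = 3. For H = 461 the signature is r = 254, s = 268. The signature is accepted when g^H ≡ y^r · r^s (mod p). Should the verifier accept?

Left side g^H mod p:
46^2 = 2116 ≡ 67
46^4 ≡ 67^2 = 4489 ≡ 391
46^8 ≡ 391^2 = 152881 ≡ 572
46^16 ≡ 572^2 = 327184 ≡ 27
46^32 ≡ 27^2 = 729 ≡ 46
46^64 ≡ 46^2 = 2116 ≡ 67
46^128 ≡ 67^2 = 4489 ≡ 391
46^256 ≡ 391^2 = 152881 ≡ 572
461 = 256 + 128 + 64 + 8 + 4 + 1, so 46^461 ≡ 572·391·67·572·391·46 ≡ 138 (mod 683)
Right side y^r · r^s mod p:
3^2 = 9
3^4 ≡ 9^2 = 81
3^8 ≡ 81^2 = 6561 ≡ 414
3^16 ≡ 414^2 = 171396 ≡ 646
3^32 ≡ 646^2 = 417316 ≡ 3
3^64 ≡ 3^2 = 9
3^128 ≡ 9^2 = 81
254 = 128 + 64 + 32 + 16 + 8 + 4 + 2, so 3^254 ≡ 81·9·3·646·414·81·9 ≡ 46 (mod 683)
254^2 = 64516 ≡ 314
254^4 ≡ 314^2 = 98596 ≡ 244
254^8 ≡ 244^2 = 59536 ≡ 115
254^16 ≡ 115^2 = 13225 ≡ 248
254^32 ≡ 248^2 = 61504 ≡ 34
254^64 ≡ 34^2 = 1156 ≡ 473
254^128 ≡ 473^2 = 223729 ≡ 388
254^256 ≡ 388^2 = 150544 ≡ 284
268 = 256 + 8 + 4, so 254^268 ≡ 284·115·244 ≡ 479 (mod 683)
46·479 = 22034 ≡ 178 (mod 683)
138 ≠ 178, so verification fails.

reject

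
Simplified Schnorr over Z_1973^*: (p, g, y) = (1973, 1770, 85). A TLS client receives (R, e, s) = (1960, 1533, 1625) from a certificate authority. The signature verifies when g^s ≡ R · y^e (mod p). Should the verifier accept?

reject

g^s mod p:
Squares mod 1973: 1770^1≡1770, 1770^2≡1749, 1770^4≡851, 1770^8≡110, 1770^16≡262, 1770^32≡1562, 1770^64≡1216, 1770^128≡879, 1770^256≡1198, 1770^512≡833, 1770^1024≡1366
1625 = 1024 + 512 + 64 + 16 + 8 + 1, so 1770^1625 ≡ 1366·833·1216·262·110·1770 ≡ 1770 (mod 1973)
R · y^e mod p:
Squares mod 1973: 85^1≡85, 85^2≡1306, 85^4≡964, 85^8≡13, 85^16≡169, 85^32≡939, 85^64≡1763, 85^128≡694, 85^256≡224, 85^512≡851, 85^1024≡110
1533 = 1024 + 256 + 128 + 64 + 32 + 16 + 8 + 4 + 1, so 85^1533 ≡ 110·224·694·1763·939·169·13·964·85 ≡ 1283 (mod 1973)
1960·1283 = 2514680 ≡ 1078 (mod 1973)
1770 ≠ 1078; the check fails.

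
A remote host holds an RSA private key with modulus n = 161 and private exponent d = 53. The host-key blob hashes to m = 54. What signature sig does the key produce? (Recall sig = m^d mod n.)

101

m^2 ≡ 54^2 = 2916 ≡ 18
m^4 ≡ 18^2 = 324 ≡ 2
m^8 ≡ 2^2 = 4
m^16 ≡ 4^2 = 16
m^32 ≡ 16^2 = 256 ≡ 95
53 = 32 + 16 + 4 + 1, so m^53 ≡ 95·16·2·54 ≡ 101 (mod 161)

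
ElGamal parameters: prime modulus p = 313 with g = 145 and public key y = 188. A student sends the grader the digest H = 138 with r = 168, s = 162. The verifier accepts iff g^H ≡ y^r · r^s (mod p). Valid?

yes

Left side g^H mod p:
Squares mod 313: 145^1≡145, 145^2≡54, 145^4≡99, 145^8≡98, 145^16≡214, 145^32≡98, 145^64≡214, 145^128≡98
138 = 128 + 8 + 2, so 145^138 ≡ 98·98·54 ≡ 288 (mod 313)
Right side y^r · r^s mod p:
Squares mod 313: 188^1≡188, 188^2≡288, 188^4≡312, 188^8≡1, 188^16≡1, 188^32≡1, 188^64≡1, 188^128≡1
168 = 128 + 32 + 8, so 188^168 ≡ 1·1·1 ≡ 1 (mod 313)
Squares mod 313: 168^1≡168, 168^2≡54, 168^4≡99, 168^8≡98, 168^16≡214, 168^32≡98, 168^64≡214, 168^128≡98
162 = 128 + 32 + 2, so 168^162 ≡ 98·98·54 ≡ 288 (mod 313)
1·288 = 288 ≡ 288 (mod 313)
288 ≡ 288 (mod 313), so the signature is genuine.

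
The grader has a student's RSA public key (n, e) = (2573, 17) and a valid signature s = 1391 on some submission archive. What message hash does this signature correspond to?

1658

s^17 mod 2573 = 1658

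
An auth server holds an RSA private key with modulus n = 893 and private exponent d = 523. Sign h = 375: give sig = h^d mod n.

375

h^2 ≡ 375^2 = 140625 ≡ 424
h^4 ≡ 424^2 = 179776 ≡ 283
h^8 ≡ 283^2 = 80089 ≡ 612
h^16 ≡ 612^2 = 374544 ≡ 377
h^32 ≡ 377^2 = 142129 ≡ 142
h^64 ≡ 142^2 = 20164 ≡ 518
h^128 ≡ 518^2 = 268324 ≡ 424
h^256 ≡ 424^2 = 179776 ≡ 283
h^512 ≡ 283^2 = 80089 ≡ 612
523 = 512 + 8 + 2 + 1, so h^523 ≡ 612·612·424·375 ≡ 375 (mod 893)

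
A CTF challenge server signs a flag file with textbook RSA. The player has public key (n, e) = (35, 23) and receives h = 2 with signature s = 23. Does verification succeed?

Squares mod 35: s^1≡23, s^2≡4, s^4≡16, s^8≡11, s^16≡16
23 = 16 + 4 + 2 + 1, so s^23 ≡ 16·16·4·23 ≡ 32 (mod 35)
32 ≠ 2, so verification fails.

fails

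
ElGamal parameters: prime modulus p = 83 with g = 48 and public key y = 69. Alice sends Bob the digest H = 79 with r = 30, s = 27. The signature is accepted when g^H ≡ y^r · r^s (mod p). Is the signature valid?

Left side g^H mod p:
48^2 = 2304 ≡ 63
48^4 ≡ 63^2 = 3969 ≡ 68
48^8 ≡ 68^2 = 4624 ≡ 59
48^16 ≡ 59^2 = 3481 ≡ 78
48^32 ≡ 78^2 = 6084 ≡ 25
48^64 ≡ 25^2 = 625 ≡ 44
79 = 64 + 8 + 4 + 2 + 1, so 48^79 ≡ 44·59·68·63·48 ≡ 30 (mod 83)
Right side y^r · r^s mod p:
69^2 = 4761 ≡ 30
69^4 ≡ 30^2 = 900 ≡ 70
69^8 ≡ 70^2 = 4900 ≡ 3
69^16 ≡ 3^2 = 9
30 = 16 + 8 + 4 + 2, so 69^30 ≡ 9·3·70·30 ≡ 11 (mod 83)
30^2 = 900 ≡ 70
30^4 ≡ 70^2 = 4900 ≡ 3
30^8 ≡ 3^2 = 9
30^16 ≡ 9^2 = 81
27 = 16 + 8 + 2 + 1, so 30^27 ≡ 81·9·70·30 ≡ 48 (mod 83)
11·48 = 528 ≡ 30 (mod 83)
30 ≡ 30 (mod 83), so the signature is genuine.

valid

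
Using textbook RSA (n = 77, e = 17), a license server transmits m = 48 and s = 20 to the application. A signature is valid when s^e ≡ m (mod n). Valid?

yes

s^2 ≡ 20^2 = 400 ≡ 15
s^4 ≡ 15^2 = 225 ≡ 71
s^8 ≡ 71^2 = 5041 ≡ 36
s^16 ≡ 36^2 = 1296 ≡ 64
17 = 16 + 1, so s^17 ≡ 64·20 ≡ 48 (mod 77)
Since 48 equals the digest 48, verification succeeds.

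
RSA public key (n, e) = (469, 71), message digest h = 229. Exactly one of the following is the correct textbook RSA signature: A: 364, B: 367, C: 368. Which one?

Candidate A: Squares mod 469: 364^1≡364, 364^2≡238, 364^4≡364, 364^8≡238, 364^16≡364, 364^32≡238, 364^64≡364; 71 = 64 + 4 + 2 + 1, so 364^71 ≡ 364·364·238·364 ≡ 238 (mod 469)
Candidate B: Squares mod 469: 367^1≡367, 367^2≡86, 367^4≡361, 367^8≡408, 367^16≡438, 367^32≡23, 367^64≡60; 71 = 64 + 4 + 2 + 1, so 367^71 ≡ 60·361·86·367 ≡ 229 (mod 469)
  → matches h = 229
Candidate C: Squares mod 469: 368^1≡368, 368^2≡352, 368^4≡88, 368^8≡240, 368^16≡382, 368^32≡65, 368^64≡4; 71 = 64 + 4 + 2 + 1, so 368^71 ≡ 4·88·352·368 ≡ 23 (mod 469)

B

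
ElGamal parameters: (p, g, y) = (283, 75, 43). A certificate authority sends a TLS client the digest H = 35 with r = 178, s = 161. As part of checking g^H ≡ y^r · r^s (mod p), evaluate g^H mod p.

180

75^2 = 5625 ≡ 248
75^4 ≡ 248^2 = 61504 ≡ 93
75^8 ≡ 93^2 = 8649 ≡ 159
75^16 ≡ 159^2 = 25281 ≡ 94
75^32 ≡ 94^2 = 8836 ≡ 63
35 = 32 + 2 + 1, so 75^35 ≡ 63·248·75 ≡ 180 (mod 283)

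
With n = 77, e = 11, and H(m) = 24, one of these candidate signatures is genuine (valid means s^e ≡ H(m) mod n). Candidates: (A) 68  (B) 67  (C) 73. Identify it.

Candidate A: Squares mod 77: 68^1≡68, 68^2≡4, 68^4≡16, 68^8≡25; 11 = 8 + 2 + 1, so 68^11 ≡ 25·4·68 ≡ 24 (mod 77)
  → matches H(m) = 24
Candidate B: Squares mod 77: 67^1≡67, 67^2≡23, 67^4≡67, 67^8≡23; 11 = 8 + 2 + 1, so 67^11 ≡ 23·23·67 ≡ 23 (mod 77)
Candidate C: Squares mod 77: 73^1≡73, 73^2≡16, 73^4≡25, 73^8≡9; 11 = 8 + 2 + 1, so 73^11 ≡ 9·16·73 ≡ 40 (mod 77)

A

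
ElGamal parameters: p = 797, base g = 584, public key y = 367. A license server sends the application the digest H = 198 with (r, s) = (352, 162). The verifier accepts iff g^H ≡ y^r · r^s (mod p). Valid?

yes

Left side g^H mod p:
584^2 = 341056 ≡ 737
584^4 ≡ 737^2 = 543169 ≡ 412
584^8 ≡ 412^2 = 169744 ≡ 780
584^16 ≡ 780^2 = 608400 ≡ 289
584^32 ≡ 289^2 = 83521 ≡ 633
584^64 ≡ 633^2 = 400689 ≡ 595
584^128 ≡ 595^2 = 354025 ≡ 157
198 = 128 + 64 + 4 + 2, so 584^198 ≡ 157·595·412·737 ≡ 233 (mod 797)
Right side y^r · r^s mod p:
367^2 = 134689 ≡ 793
367^4 ≡ 793^2 = 628849 ≡ 16
367^8 ≡ 16^2 = 256
367^16 ≡ 256^2 = 65536 ≡ 182
367^32 ≡ 182^2 = 33124 ≡ 447
367^64 ≡ 447^2 = 199809 ≡ 559
367^128 ≡ 559^2 = 312481 ≡ 57
367^256 ≡ 57^2 = 3249 ≡ 61
352 = 256 + 64 + 32, so 367^352 ≡ 61·559·447 ≡ 425 (mod 797)
352^2 = 123904 ≡ 369
352^4 ≡ 369^2 = 136161 ≡ 671
352^8 ≡ 671^2 = 450241 ≡ 733
352^16 ≡ 733^2 = 537289 ≡ 111
352^32 ≡ 111^2 = 12321 ≡ 366
352^64 ≡ 366^2 = 133956 ≡ 60
352^128 ≡ 60^2 = 3600 ≡ 412
162 = 128 + 32 + 2, so 352^162 ≡ 412·366·369 ≡ 490 (mod 797)
425·490 = 208250 ≡ 233 (mod 797)
233 ≡ 233 (mod 797), so the signature is genuine.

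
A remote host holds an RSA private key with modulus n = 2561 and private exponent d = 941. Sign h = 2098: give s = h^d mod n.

1292

h^2 ≡ 2098^2 = 4401604 ≡ 1806
h^4 ≡ 1806^2 = 3261636 ≡ 1483
h^8 ≡ 1483^2 = 2199289 ≡ 1951
h^16 ≡ 1951^2 = 3806401 ≡ 755
h^32 ≡ 755^2 = 570025 ≡ 1483
h^64 ≡ 1483^2 = 2199289 ≡ 1951
h^128 ≡ 1951^2 = 3806401 ≡ 755
h^256 ≡ 755^2 = 570025 ≡ 1483
h^512 ≡ 1483^2 = 2199289 ≡ 1951
941 = 512 + 256 + 128 + 32 + 8 + 4 + 1, so h^941 ≡ 1951·1483·755·1483·1951·1483·2098 ≡ 1292 (mod 2561)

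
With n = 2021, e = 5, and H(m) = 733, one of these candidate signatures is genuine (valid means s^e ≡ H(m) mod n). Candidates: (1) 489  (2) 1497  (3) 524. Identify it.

Candidate 1: Squares mod 2021: 489^1≡489, 489^2≡643, 489^4≡1165; 5 = 4 + 1, so 489^5 ≡ 1165·489 ≡ 1784 (mod 2021)
Candidate 2: Squares mod 2021: 1497^1≡1497, 1497^2≡1741, 1497^4≡1602; 5 = 4 + 1, so 1497^5 ≡ 1602·1497 ≡ 1288 (mod 2021)
Candidate 3: Squares mod 2021: 524^1≡524, 524^2≡1741, 524^4≡1602; 5 = 4 + 1, so 524^5 ≡ 1602·524 ≡ 733 (mod 2021)
  → matches H(m) = 733

3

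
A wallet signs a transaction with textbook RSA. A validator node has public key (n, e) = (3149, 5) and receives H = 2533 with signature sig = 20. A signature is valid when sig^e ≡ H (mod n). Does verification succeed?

fails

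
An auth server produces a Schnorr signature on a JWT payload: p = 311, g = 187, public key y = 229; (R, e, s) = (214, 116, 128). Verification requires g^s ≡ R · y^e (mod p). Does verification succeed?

passes

g^s mod p:
Squares mod 311: 187^1≡187, 187^2≡137, 187^4≡109, 187^8≡63, 187^16≡237, 187^32≡189, 187^64≡267, 187^128≡70
187^128 ≡ 70 (mod 311)
R · y^e mod p:
Squares mod 311: 229^1≡229, 229^2≡193, 229^4≡240, 229^8≡65, 229^16≡182, 229^32≡158, 229^64≡84
116 = 64 + 32 + 16 + 4, so 229^116 ≡ 84·158·182·240 ≡ 166 (mod 311)
214·166 = 35524 ≡ 70 (mod 311)
70 ≡ 70 (mod 311); signature holds.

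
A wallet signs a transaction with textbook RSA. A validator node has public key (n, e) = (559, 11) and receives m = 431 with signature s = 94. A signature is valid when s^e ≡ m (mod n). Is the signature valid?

s^2 ≡ 94^2 = 8836 ≡ 451
s^4 ≡ 451^2 = 203401 ≡ 484
s^8 ≡ 484^2 = 234256 ≡ 35
11 = 8 + 2 + 1, so s^11 ≡ 35·451·94 ≡ 204 (mod 559)
The recovered value 204 does not match the digest 431.

invalid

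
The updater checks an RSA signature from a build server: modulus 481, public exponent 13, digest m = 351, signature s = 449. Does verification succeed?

fails

s^13 mod 481 = 124
The recovered value 124 does not match the digest 351.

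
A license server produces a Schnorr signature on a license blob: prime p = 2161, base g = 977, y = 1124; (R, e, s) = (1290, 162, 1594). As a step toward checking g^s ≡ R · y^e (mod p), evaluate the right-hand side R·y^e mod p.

439

1124^2 = 1263376 ≡ 1352
1124^4 ≡ 1352^2 = 1827904 ≡ 1859
1124^8 ≡ 1859^2 = 3455881 ≡ 442
1124^16 ≡ 442^2 = 195364 ≡ 874
1124^32 ≡ 874^2 = 763876 ≡ 1043
1124^64 ≡ 1043^2 = 1087849 ≡ 866
1124^128 ≡ 866^2 = 749956 ≡ 89
162 = 128 + 32 + 2, so 1124^162 ≡ 89·1043·1352 ≡ 2029 (mod 2161)
R · y^e ≡ 1290·2029 = 2617410 ≡ 439 (mod 2161)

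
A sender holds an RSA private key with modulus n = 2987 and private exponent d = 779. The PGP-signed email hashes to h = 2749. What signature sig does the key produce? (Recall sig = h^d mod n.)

h^2 ≡ 2749^2 = 7557001 ≡ 2878
h^4 ≡ 2878^2 = 8282884 ≡ 2920
h^8 ≡ 2920^2 = 8526400 ≡ 1502
h^16 ≡ 1502^2 = 2256004 ≡ 819
h^32 ≡ 819^2 = 670761 ≡ 1673
h^64 ≡ 1673^2 = 2798929 ≡ 110
h^128 ≡ 110^2 = 12100 ≡ 152
h^256 ≡ 152^2 = 23104 ≡ 2195
h^512 ≡ 2195^2 = 4818025 ≡ 2981
779 = 512 + 256 + 8 + 2 + 1, so h^779 ≡ 2981·2195·1502·2878·2749 ≡ 703 (mod 2987)

703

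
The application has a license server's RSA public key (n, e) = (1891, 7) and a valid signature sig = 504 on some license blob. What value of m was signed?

Squares mod 1891: sig^1≡504, sig^2≡622, sig^4≡1120
7 = 4 + 2 + 1, so sig^7 ≡ 1120·622·504 ≡ 808 (mod 1891)

808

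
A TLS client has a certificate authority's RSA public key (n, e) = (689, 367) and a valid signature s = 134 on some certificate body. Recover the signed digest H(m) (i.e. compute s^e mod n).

Squares mod 689: s^1≡134, s^2≡42, s^4≡386, s^8≡172, s^16≡646, s^32≡471, s^64≡672, s^128≡289, s^256≡152
367 = 256 + 64 + 32 + 8 + 4 + 2 + 1, so s^367 ≡ 152·672·471·172·386·42·134 ≡ 381 (mod 689)

381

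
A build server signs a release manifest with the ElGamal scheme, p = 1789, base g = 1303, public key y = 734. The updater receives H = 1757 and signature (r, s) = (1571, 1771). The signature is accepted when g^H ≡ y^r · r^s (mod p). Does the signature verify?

does not verify

Left side g^H mod p:
Squares mod 1789: 1303^1≡1303, 1303^2≡48, 1303^4≡515, 1303^8≡453, 1303^16≡1263, 1303^32≡1170, 1303^64≡315, 1303^128≡830, 1303^256≡135, 1303^512≡335, 1303^1024≡1307
1757 = 1024 + 512 + 128 + 64 + 16 + 8 + 4 + 1, so 1303^1757 ≡ 1307·335·830·315·1263·453·515·1303 ≡ 495 (mod 1789)
Right side y^r · r^s mod p:
Squares mod 1789: 734^1≡734, 734^2≡267, 734^4≡1518, 734^8≡92, 734^16≡1308, 734^32≡580, 734^64≡68, 734^128≡1046, 734^256≡1037, 734^512≡180, 734^1024≡198
1571 = 1024 + 512 + 32 + 2 + 1, so 734^1571 ≡ 198·180·580·267·734 ≡ 805 (mod 1789)
Squares mod 1789: 1571^1≡1571, 1571^2≡1010, 1571^4≡370, 1571^8≡936, 1571^16≡1275, 1571^32≡1213, 1571^64≡811, 1571^128≡1158, 1571^256≡1003, 1571^512≡591, 1571^1024≡426
1771 = 1024 + 512 + 128 + 64 + 32 + 8 + 2 + 1, so 1571^1771 ≡ 426·591·1158·811·1213·936·1010·1571 ≡ 803 (mod 1789)
805·803 = 646415 ≡ 586 (mod 1789)
495 ≠ 586, so verification fails.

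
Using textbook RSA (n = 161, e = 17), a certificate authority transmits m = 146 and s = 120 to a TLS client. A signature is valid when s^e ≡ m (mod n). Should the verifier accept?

reject

s^2 ≡ 120^2 = 14400 ≡ 71
s^4 ≡ 71^2 = 5041 ≡ 50
s^8 ≡ 50^2 = 2500 ≡ 85
s^16 ≡ 85^2 = 7225 ≡ 141
17 = 16 + 1, so s^17 ≡ 141·120 ≡ 15 (mod 161)
The recovered value 15 does not match the digest 146.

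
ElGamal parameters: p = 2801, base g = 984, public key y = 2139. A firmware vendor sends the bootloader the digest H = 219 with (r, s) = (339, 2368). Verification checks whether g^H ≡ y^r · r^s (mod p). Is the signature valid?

valid

Left side g^H mod p:
984^219 mod 2801 = 175
Right side y^r · r^s mod p:
2139^339 mod 2801 = 1792
339^2368 mod 2801 = 952
1792·952 = 1705984 ≡ 175 (mod 2801)
175 ≡ 175 (mod 2801), so the signature is genuine.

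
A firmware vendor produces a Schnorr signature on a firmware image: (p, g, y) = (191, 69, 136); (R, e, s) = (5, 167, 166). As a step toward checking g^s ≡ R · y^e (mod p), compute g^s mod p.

69^2 = 4761 ≡ 177
69^4 ≡ 177^2 = 31329 ≡ 5
69^8 ≡ 5^2 = 25
69^16 ≡ 25^2 = 625 ≡ 52
69^32 ≡ 52^2 = 2704 ≡ 30
69^64 ≡ 30^2 = 900 ≡ 136
69^128 ≡ 136^2 = 18496 ≡ 160
166 = 128 + 32 + 4 + 2, so 69^166 ≡ 160·30·5·177 ≡ 160 (mod 191)

160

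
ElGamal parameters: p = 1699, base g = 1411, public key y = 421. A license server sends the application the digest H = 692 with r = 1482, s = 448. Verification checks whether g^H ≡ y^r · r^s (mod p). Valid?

Left side g^H mod p:
1411^2 = 1990921 ≡ 1392
1411^4 ≡ 1392^2 = 1937664 ≡ 804
1411^8 ≡ 804^2 = 646416 ≡ 796
1411^16 ≡ 796^2 = 633616 ≡ 1588
1411^32 ≡ 1588^2 = 2521744 ≡ 428
1411^64 ≡ 428^2 = 183184 ≡ 1391
1411^128 ≡ 1391^2 = 1934881 ≡ 1419
1411^256 ≡ 1419^2 = 2013561 ≡ 246
1411^512 ≡ 246^2 = 60516 ≡ 1051
692 = 512 + 128 + 32 + 16 + 4, so 1411^692 ≡ 1051·1419·428·1588·804 ≡ 41 (mod 1699)
Right side y^r · r^s mod p:
421^2 = 177241 ≡ 545
421^4 ≡ 545^2 = 297025 ≡ 1399
421^8 ≡ 1399^2 = 1957201 ≡ 1652
421^16 ≡ 1652^2 = 2729104 ≡ 510
421^32 ≡ 510^2 = 260100 ≡ 153
421^64 ≡ 153^2 = 23409 ≡ 1322
421^128 ≡ 1322^2 = 1747684 ≡ 1112
421^256 ≡ 1112^2 = 1236544 ≡ 1371
421^512 ≡ 1371^2 = 1879641 ≡ 547
421^1024 ≡ 547^2 = 299209 ≡ 185
1482 = 1024 + 256 + 128 + 64 + 8 + 2, so 421^1482 ≡ 185·1371·1112·1322·1652·545 ≡ 1032 (mod 1699)
1482^2 = 2196324 ≡ 1216
1482^4 ≡ 1216^2 = 1478656 ≡ 526
1482^8 ≡ 526^2 = 276676 ≡ 1438
1482^16 ≡ 1438^2 = 2067844 ≡ 161
1482^32 ≡ 161^2 = 25921 ≡ 436
1482^64 ≡ 436^2 = 190096 ≡ 1507
1482^128 ≡ 1507^2 = 2271049 ≡ 1185
1482^256 ≡ 1185^2 = 1404225 ≡ 851
448 = 256 + 128 + 64, so 1482^448 ≡ 851·1185·1507 ≡ 219 (mod 1699)
1032·219 = 226008 ≡ 41 (mod 1699)
41 ≡ 41 (mod 1699), so the signature is genuine.

yes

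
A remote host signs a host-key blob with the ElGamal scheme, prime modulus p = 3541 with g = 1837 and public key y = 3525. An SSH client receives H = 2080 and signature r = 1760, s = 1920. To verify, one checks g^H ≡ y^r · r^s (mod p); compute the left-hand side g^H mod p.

1837^2 = 3374569 ≡ 3537
1837^4 ≡ 3537^2 = 12510369 ≡ 16
1837^8 ≡ 16^2 = 256
1837^16 ≡ 256^2 = 65536 ≡ 1798
1837^32 ≡ 1798^2 = 3232804 ≡ 3412
1837^64 ≡ 3412^2 = 11641744 ≡ 2477
1837^128 ≡ 2477^2 = 6135529 ≡ 2517
1837^256 ≡ 2517^2 = 6335289 ≡ 440
1837^512 ≡ 440^2 = 193600 ≡ 2386
1837^1024 ≡ 2386^2 = 5692996 ≡ 2609
1837^2048 ≡ 2609^2 = 6806881 ≡ 1079
2080 = 2048 + 32, so 1837^2080 ≡ 1079·3412 ≡ 2449 (mod 3541)

2449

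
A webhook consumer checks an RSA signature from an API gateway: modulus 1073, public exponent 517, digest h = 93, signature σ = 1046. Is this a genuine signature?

forged

Squares mod 1073: σ^1≡1046, σ^2≡729, σ^4≡306, σ^8≡285, σ^16≡750, σ^32≡248, σ^64≡343, σ^128≡692, σ^256≡306, σ^512≡285
517 = 512 + 4 + 1, so σ^517 ≡ 285·306·1046 ≡ 565 (mod 1073)
The recovered value 565 does not match the digest 93.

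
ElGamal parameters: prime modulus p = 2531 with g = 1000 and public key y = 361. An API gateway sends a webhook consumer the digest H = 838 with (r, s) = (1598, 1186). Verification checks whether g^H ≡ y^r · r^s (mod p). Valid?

yes

Left side g^H mod p:
1000^2 = 1000000 ≡ 255
1000^4 ≡ 255^2 = 65025 ≡ 1750
1000^8 ≡ 1750^2 = 3062500 ≡ 2521
1000^16 ≡ 2521^2 = 6355441 ≡ 100
1000^32 ≡ 100^2 = 10000 ≡ 2407
1000^64 ≡ 2407^2 = 5793649 ≡ 190
1000^128 ≡ 190^2 = 36100 ≡ 666
1000^256 ≡ 666^2 = 443556 ≡ 631
1000^512 ≡ 631^2 = 398161 ≡ 794
838 = 512 + 256 + 64 + 4 + 2, so 1000^838 ≡ 794·631·190·1750·255 ≡ 2512 (mod 2531)
Right side y^r · r^s mod p:
361^2 = 130321 ≡ 1240
361^4 ≡ 1240^2 = 1537600 ≡ 1283
361^8 ≡ 1283^2 = 1646089 ≡ 939
361^16 ≡ 939^2 = 881721 ≡ 933
361^32 ≡ 933^2 = 870489 ≡ 2356
361^64 ≡ 2356^2 = 5550736 ≡ 253
361^128 ≡ 253^2 = 64009 ≡ 734
361^256 ≡ 734^2 = 538756 ≡ 2184
361^512 ≡ 2184^2 = 4769856 ≡ 1452
361^1024 ≡ 1452^2 = 2108304 ≡ 2512
1598 = 1024 + 512 + 32 + 16 + 8 + 4 + 2, so 361^1598 ≡ 2512·1452·2356·933·939·1283·1240 ≡ 666 (mod 2531)
1598^2 = 2553604 ≡ 2356
1598^4 ≡ 2356^2 = 5550736 ≡ 253
1598^8 ≡ 253^2 = 64009 ≡ 734
1598^16 ≡ 734^2 = 538756 ≡ 2184
1598^32 ≡ 2184^2 = 4769856 ≡ 1452
1598^64 ≡ 1452^2 = 2108304 ≡ 2512
1598^128 ≡ 2512^2 = 6310144 ≡ 361
1598^256 ≡ 361^2 = 130321 ≡ 1240
1598^512 ≡ 1240^2 = 1537600 ≡ 1283
1598^1024 ≡ 1283^2 = 1646089 ≡ 939
1186 = 1024 + 128 + 32 + 2, so 1598^1186 ≡ 939·361·1452·2356 ≡ 361 (mod 2531)
666·361 = 240426 ≡ 2512 (mod 2531)
2512 ≡ 2512 (mod 2531), so the signature is genuine.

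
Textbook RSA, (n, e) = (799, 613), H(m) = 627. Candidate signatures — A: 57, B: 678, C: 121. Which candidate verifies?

Candidate A: Squares mod 799: 57^1≡57, 57^2≡53, 57^4≡412, 57^8≡356, 57^16≡494, 57^32≡341, 57^64≡426, 57^128≡103, 57^256≡222, 57^512≡545; 613 = 512 + 64 + 32 + 4 + 1, so 57^613 ≡ 545·426·341·412·57 ≡ 228 (mod 799)
Candidate B: Squares mod 799: 678^1≡678, 678^2≡259, 678^4≡764, 678^8≡426, 678^16≡103, 678^32≡222, 678^64≡545, 678^128≡596, 678^256≡460, 678^512≡664; 613 = 512 + 64 + 32 + 4 + 1, so 678^613 ≡ 664·545·222·764·678 ≡ 172 (mod 799)
Candidate C: Squares mod 799: 121^1≡121, 121^2≡259, 121^4≡764, 121^8≡426, 121^16≡103, 121^32≡222, 121^64≡545, 121^128≡596, 121^256≡460, 121^512≡664; 613 = 512 + 64 + 32 + 4 + 1, so 121^613 ≡ 664·545·222·764·121 ≡ 627 (mod 799)
  → matches H(m) = 627

C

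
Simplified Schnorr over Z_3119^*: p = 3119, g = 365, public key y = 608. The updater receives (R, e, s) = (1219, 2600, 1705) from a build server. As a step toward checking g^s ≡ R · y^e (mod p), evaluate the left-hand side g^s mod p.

365^1705 mod 3119 = 2287

2287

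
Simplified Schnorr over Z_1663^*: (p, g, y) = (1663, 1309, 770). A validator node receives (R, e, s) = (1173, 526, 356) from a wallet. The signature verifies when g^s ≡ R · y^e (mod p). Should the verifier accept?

g^s mod p:
1309^2 = 1713481 ≡ 591
1309^4 ≡ 591^2 = 349281 ≡ 51
1309^8 ≡ 51^2 = 2601 ≡ 938
1309^16 ≡ 938^2 = 879844 ≡ 117
1309^32 ≡ 117^2 = 13689 ≡ 385
1309^64 ≡ 385^2 = 148225 ≡ 218
1309^128 ≡ 218^2 = 47524 ≡ 960
1309^256 ≡ 960^2 = 921600 ≡ 298
356 = 256 + 64 + 32 + 4, so 1309^356 ≡ 298·218·385·51 ≡ 576 (mod 1663)
R · y^e mod p:
770^2 = 592900 ≡ 872
770^4 ≡ 872^2 = 760384 ≡ 393
770^8 ≡ 393^2 = 154449 ≡ 1453
770^16 ≡ 1453^2 = 2111209 ≡ 862
770^32 ≡ 862^2 = 743044 ≡ 1346
770^64 ≡ 1346^2 = 1811716 ≡ 709
770^128 ≡ 709^2 = 502681 ≡ 455
770^256 ≡ 455^2 = 207025 ≡ 813
770^512 ≡ 813^2 = 660969 ≡ 758
526 = 512 + 8 + 4 + 2, so 770^526 ≡ 758·1453·393·872 ≡ 345 (mod 1663)
1173·345 = 404685 ≡ 576 (mod 1663)
576 ≡ 576 (mod 1663); signature holds.

accept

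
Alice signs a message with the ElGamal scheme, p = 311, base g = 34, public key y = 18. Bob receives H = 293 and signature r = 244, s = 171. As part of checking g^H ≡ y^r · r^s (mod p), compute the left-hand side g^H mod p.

34^293 mod 311 = 38

38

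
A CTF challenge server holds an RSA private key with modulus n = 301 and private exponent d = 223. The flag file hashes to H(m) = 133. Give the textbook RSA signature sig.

Squares mod 301: (H(m))^1≡133, (H(m))^2≡231, (H(m))^4≡84, (H(m))^8≡133, (H(m))^16≡231, (H(m))^32≡84, (H(m))^64≡133, (H(m))^128≡231
223 = 128 + 64 + 16 + 8 + 4 + 2 + 1, so (H(m))^223 ≡ 231·133·231·133·84·231·133 ≡ 140 (mod 301)

140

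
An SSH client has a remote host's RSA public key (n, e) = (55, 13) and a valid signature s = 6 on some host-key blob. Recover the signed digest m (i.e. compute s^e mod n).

51

s^13 mod 55 = 51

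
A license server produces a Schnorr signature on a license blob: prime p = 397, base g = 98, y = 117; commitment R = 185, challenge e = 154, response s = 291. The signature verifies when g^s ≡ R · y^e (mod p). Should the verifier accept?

g^s mod p:
Squares mod 397: 98^1≡98, 98^2≡76, 98^4≡218, 98^8≡281, 98^16≡355, 98^32≡176, 98^64≡10, 98^128≡100, 98^256≡75
291 = 256 + 32 + 2 + 1, so 98^291 ≡ 75·176·76·98 ≡ 123 (mod 397)
R · y^e mod p:
Squares mod 397: 117^1≡117, 117^2≡191, 117^4≡354, 117^8≡261, 117^16≡234, 117^32≡367, 117^64≡106, 117^128≡120
154 = 128 + 16 + 8 + 2, so 117^154 ≡ 120·234·261·191 ≡ 35 (mod 397)
185·35 = 6475 ≡ 123 (mod 397)
123 ≡ 123 (mod 397); signature holds.

accept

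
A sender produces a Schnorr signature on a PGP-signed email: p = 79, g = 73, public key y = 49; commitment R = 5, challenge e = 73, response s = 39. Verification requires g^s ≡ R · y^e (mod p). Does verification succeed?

passes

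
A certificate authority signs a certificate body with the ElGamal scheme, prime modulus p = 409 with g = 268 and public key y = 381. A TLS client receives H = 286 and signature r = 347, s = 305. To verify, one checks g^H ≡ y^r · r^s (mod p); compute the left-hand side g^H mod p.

12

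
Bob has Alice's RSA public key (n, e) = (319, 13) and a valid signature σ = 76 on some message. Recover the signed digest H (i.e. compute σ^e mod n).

σ^2 ≡ 76^2 = 5776 ≡ 34
σ^4 ≡ 34^2 = 1156 ≡ 199
σ^8 ≡ 199^2 = 39601 ≡ 45
13 = 8 + 4 + 1, so σ^13 ≡ 45·199·76 ≡ 153 (mod 319)

153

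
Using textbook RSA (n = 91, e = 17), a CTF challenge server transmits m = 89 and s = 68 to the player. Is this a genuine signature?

forged

s^2 ≡ 68^2 = 4624 ≡ 74
s^4 ≡ 74^2 = 5476 ≡ 16
s^8 ≡ 16^2 = 256 ≡ 74
s^16 ≡ 74^2 = 5476 ≡ 16
17 = 16 + 1, so s^17 ≡ 16·68 ≡ 87 (mod 91)
s^17 mod 91 = 87, but m = 89.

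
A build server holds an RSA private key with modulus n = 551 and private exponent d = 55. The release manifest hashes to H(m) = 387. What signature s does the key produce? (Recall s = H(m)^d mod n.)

Squares mod 551: (H(m))^1≡387, (H(m))^2≡448, (H(m))^4≡140, (H(m))^8≡315, (H(m))^16≡45, (H(m))^32≡372
55 = 32 + 16 + 4 + 2 + 1, so (H(m))^55 ≡ 372·45·140·448·387 ≡ 235 (mod 551)

235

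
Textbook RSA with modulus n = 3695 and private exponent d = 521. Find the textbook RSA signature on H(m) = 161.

Squares mod 3695: (H(m))^1≡161, (H(m))^2≡56, (H(m))^4≡3136, (H(m))^8≡2101, (H(m))^16≡2371, (H(m))^32≡1546, (H(m))^64≡3146, (H(m))^128≡2106, (H(m))^256≡1236, (H(m))^512≡1661
521 = 512 + 8 + 1, so (H(m))^521 ≡ 1661·2101·161 ≡ 906 (mod 3695)

906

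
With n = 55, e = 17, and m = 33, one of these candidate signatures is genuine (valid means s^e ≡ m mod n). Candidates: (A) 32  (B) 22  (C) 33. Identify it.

C

Candidate A: Squares mod 55: 32^1≡32, 32^2≡34, 32^4≡1, 32^8≡1, 32^16≡1; 17 = 16 + 1, so 32^17 ≡ 1·32 ≡ 32 (mod 55)
Candidate B: Squares mod 55: 22^1≡22, 22^2≡44, 22^4≡11, 22^8≡11, 22^16≡11; 17 = 16 + 1, so 22^17 ≡ 11·22 ≡ 22 (mod 55)
Candidate C: Squares mod 55: 33^1≡33, 33^2≡44, 33^4≡11, 33^8≡11, 33^16≡11; 17 = 16 + 1, so 33^17 ≡ 11·33 ≡ 33 (mod 55)
  → matches m = 33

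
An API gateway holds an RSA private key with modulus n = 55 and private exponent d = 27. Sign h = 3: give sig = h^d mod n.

h^2 ≡ 3^2 = 9
h^4 ≡ 9^2 = 81 ≡ 26
h^8 ≡ 26^2 = 676 ≡ 16
h^16 ≡ 16^2 = 256 ≡ 36
27 = 16 + 8 + 2 + 1, so h^27 ≡ 36·16·9·3 ≡ 42 (mod 55)

42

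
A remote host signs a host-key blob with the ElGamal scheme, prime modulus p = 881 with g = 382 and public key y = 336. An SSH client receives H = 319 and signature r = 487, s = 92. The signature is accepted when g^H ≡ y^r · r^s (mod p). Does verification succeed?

passes

Left side g^H mod p:
Squares mod 881: 382^1≡382, 382^2≡559, 382^4≡607, 382^8≡191, 382^16≡360, 382^32≡93, 382^64≡720, 382^128≡372, 382^256≡67
319 = 256 + 32 + 16 + 8 + 4 + 2 + 1, so 382^319 ≡ 67·93·360·191·607·559·382 ≡ 463 (mod 881)
Right side y^r · r^s mod p:
Squares mod 881: 336^1≡336, 336^2≡128, 336^4≡526, 336^8≡42, 336^16≡2, 336^32≡4, 336^64≡16, 336^128≡256, 336^256≡342
487 = 256 + 128 + 64 + 32 + 4 + 2 + 1, so 336^487 ≡ 342·256·16·4·526·128·336 ≡ 21 (mod 881)
Squares mod 881: 487^1≡487, 487^2≡180, 487^4≡684, 487^8≡45, 487^16≡263, 487^32≡451, 487^64≡771
92 = 64 + 16 + 8 + 4, so 487^92 ≡ 771·263·45·684 ≡ 64 (mod 881)
21·64 = 1344 ≡ 463 (mod 881)
463 ≡ 463 (mod 881), so the signature is genuine.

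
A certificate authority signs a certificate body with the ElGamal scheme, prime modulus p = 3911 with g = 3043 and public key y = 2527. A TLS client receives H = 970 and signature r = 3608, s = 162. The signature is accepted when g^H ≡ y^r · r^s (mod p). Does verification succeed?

passes

Left side g^H mod p:
3043^2 = 9259849 ≡ 2512
3043^4 ≡ 2512^2 = 6310144 ≡ 1701
3043^8 ≡ 1701^2 = 2893401 ≡ 3172
3043^16 ≡ 3172^2 = 10061584 ≡ 2492
3043^32 ≡ 2492^2 = 6210064 ≡ 3307
3043^64 ≡ 3307^2 = 10936249 ≡ 1093
3043^128 ≡ 1093^2 = 1194649 ≡ 1794
3043^256 ≡ 1794^2 = 3218436 ≡ 3594
3043^512 ≡ 3594^2 = 12916836 ≡ 2714
970 = 512 + 256 + 128 + 64 + 8 + 2, so 3043^970 ≡ 2714·3594·1794·1093·3172·2512 ≡ 640 (mod 3911)
Right side y^r · r^s mod p:
2527^2 = 6385729 ≡ 2977
2527^4 ≡ 2977^2 = 8862529 ≡ 203
2527^8 ≡ 203^2 = 41209 ≡ 2099
2527^16 ≡ 2099^2 = 4405801 ≡ 2015
2527^32 ≡ 2015^2 = 4060225 ≡ 607
2527^64 ≡ 607^2 = 368449 ≡ 815
2527^128 ≡ 815^2 = 664225 ≡ 3266
2527^256 ≡ 3266^2 = 10666756 ≡ 1459
2527^512 ≡ 1459^2 = 2128681 ≡ 1097
2527^1024 ≡ 1097^2 = 1203409 ≡ 2732
2527^2048 ≡ 2732^2 = 7463824 ≡ 1636
3608 = 2048 + 1024 + 512 + 16 + 8, so 2527^3608 ≡ 1636·2732·1097·2015·2099 ≡ 2657 (mod 3911)
3608^2 = 13017664 ≡ 1856
3608^4 ≡ 1856^2 = 3444736 ≡ 3056
3608^8 ≡ 3056^2 = 9339136 ≡ 3579
3608^16 ≡ 3579^2 = 12809241 ≡ 716
3608^32 ≡ 716^2 = 512656 ≡ 315
3608^64 ≡ 315^2 = 99225 ≡ 1450
3608^128 ≡ 1450^2 = 2102500 ≡ 2293
162 = 128 + 32 + 2, so 3608^162 ≡ 2293·315·1856 ≡ 2139 (mod 3911)
2657·2139 = 5683323 ≡ 640 (mod 3911)
640 ≡ 640 (mod 3911), so the signature is genuine.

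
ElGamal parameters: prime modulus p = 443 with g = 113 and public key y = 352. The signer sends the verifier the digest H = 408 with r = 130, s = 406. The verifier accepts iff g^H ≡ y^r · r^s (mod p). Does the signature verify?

verifies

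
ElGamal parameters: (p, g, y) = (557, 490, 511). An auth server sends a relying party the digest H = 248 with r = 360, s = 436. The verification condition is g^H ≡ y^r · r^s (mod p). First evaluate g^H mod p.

82

490^248 mod 557 = 82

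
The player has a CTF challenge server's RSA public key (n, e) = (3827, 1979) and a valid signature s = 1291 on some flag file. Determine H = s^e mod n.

1248

Squares mod 3827: s^1≡1291, s^2≡1936, s^4≡1463, s^8≡1076, s^16≡2022, s^32≡1248, s^64≡3742, s^128≡3398, s^256≡345, s^512≡388, s^1024≡1291
1979 = 1024 + 512 + 256 + 128 + 32 + 16 + 8 + 2 + 1, so s^1979 ≡ 1291·388·345·3398·1248·2022·1076·1936·1291 ≡ 1248 (mod 3827)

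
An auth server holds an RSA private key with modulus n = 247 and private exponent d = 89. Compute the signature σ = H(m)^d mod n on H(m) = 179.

(H(m))^2 ≡ 179^2 = 32041 ≡ 178
(H(m))^4 ≡ 178^2 = 31684 ≡ 68
(H(m))^8 ≡ 68^2 = 4624 ≡ 178
(H(m))^16 ≡ 178^2 = 31684 ≡ 68
(H(m))^32 ≡ 68^2 = 4624 ≡ 178
(H(m))^64 ≡ 178^2 = 31684 ≡ 68
89 = 64 + 16 + 8 + 1, so (H(m))^89 ≡ 68·68·178·179 ≡ 69 (mod 247)

69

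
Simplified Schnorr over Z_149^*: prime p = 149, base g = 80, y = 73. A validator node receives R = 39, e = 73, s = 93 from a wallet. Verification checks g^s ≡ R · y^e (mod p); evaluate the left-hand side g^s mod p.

123

Squares mod 149: 80^1≡80, 80^2≡142, 80^4≡49, 80^8≡17, 80^16≡140, 80^32≡81, 80^64≡5
93 = 64 + 16 + 8 + 4 + 1, so 80^93 ≡ 5·140·17·49·80 ≡ 123 (mod 149)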